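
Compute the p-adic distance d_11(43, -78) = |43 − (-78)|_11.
d_11(43, -78) = 1/121

Step 1 — x − y = 43 − (-78) = 121. Step 2 — v_11(121) = 2 (factor: 121 = (11^2 · 1); the sign does not affect v_p). Step 3 — |x − y|_11 = 11^{-2} = 1/121.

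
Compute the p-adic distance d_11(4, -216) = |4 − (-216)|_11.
d_11(4, -216) = 1/11

Step 1 — x − y = 4 − (-216) = 220. Step 2 — v_11(220) = 1 (factor: 220 = (11^1 · 20); the sign does not affect v_p). Step 3 — |x − y|_11 = 11^{-1} = 1/11.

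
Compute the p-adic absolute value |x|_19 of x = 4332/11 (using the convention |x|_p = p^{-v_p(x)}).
|4332/11|_19 = 1/361

Step 1 — compute v_19(x) by factoring powers of 19 out of the numerator and denominator: v_19(4332/11) = 2. Step 2 — apply |x|_p = p^{-v_p(x)} = 19^{-2} = 1/361.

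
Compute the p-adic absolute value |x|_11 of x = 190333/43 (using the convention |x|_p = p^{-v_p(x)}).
|190333/43|_11 = 1/14641

Step 1 — compute v_11(x) by factoring powers of 11 out of the numerator and denominator: v_11(190333/43) = 4. Step 2 — apply |x|_p = p^{-v_p(x)} = 11^{-4} = 1/14641.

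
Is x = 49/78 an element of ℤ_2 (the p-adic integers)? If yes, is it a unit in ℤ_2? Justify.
x ∉ ℤ_2 (v_2(x) = -1 < 0)

ℤ_2 = {x ∈ ℚ_2 : v_2(x) ≥ 0} and ℤ_2^× = {x ∈ ℤ_2 : v_2(x) = 0}. Here v_2(49/78) = v_2(num) − v_2(den) = -1; compare against these criteria.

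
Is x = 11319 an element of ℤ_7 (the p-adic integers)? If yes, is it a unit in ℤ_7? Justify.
x ∈ ℤ_7 but not a unit; v_7(x) = 3 > 0

ℤ_7 = {x ∈ ℚ_7 : v_7(x) ≥ 0} and ℤ_7^× = {x ∈ ℤ_7 : v_7(x) = 0}. Here v_7(11319) = v_7(num) − v_7(den) = 3; compare against these criteria.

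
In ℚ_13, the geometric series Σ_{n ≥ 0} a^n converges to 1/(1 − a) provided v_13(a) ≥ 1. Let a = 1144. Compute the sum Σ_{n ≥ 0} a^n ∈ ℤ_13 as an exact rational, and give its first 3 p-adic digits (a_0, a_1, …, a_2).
Σ a^n = 1/(1 − a) = -1/1143;  first 3 digits = (1, 10, 2)

v_13(a) = 1 ≥ 1, so the series converges in ℤ_13 to 1/(1 − a) = 1/(1 − 1144) = -1/1143. Expand this rational in ℤ_13: compute digits iteratively via d_i = x_i mod 13, x_{i+1} = (x_i − d_i)/13. The first 3 digits are (1, 10, 2).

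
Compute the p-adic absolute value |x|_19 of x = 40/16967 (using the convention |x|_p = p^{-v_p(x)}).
|40/16967|_19 = 361

Step 1 — compute v_19(x) by factoring powers of 19 out of the numerator and denominator: v_19(40/16967) = -2. Step 2 — apply |x|_p = p^{-v_p(x)} = 19^{2} = 361.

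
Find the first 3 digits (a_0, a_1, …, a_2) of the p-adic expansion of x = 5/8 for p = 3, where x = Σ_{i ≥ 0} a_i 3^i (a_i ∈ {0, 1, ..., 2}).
(a_0, …, a_2) = (1, 1, 0)

v_3(5/8) = 0 (numerator and denominator both coprime to 3), so x ∈ ℤ_3^×. Compute digits iteratively via a_i = x_i mod 3, x_{i+1} = (x_i − a_i)/3, with x_0 = x:
  x_0 = 5/8;  a_0 = 1;  x_1 = (x_0 − 1)/3 = -1/8
  x_1 = -1/8;  a_1 = 1;  x_2 = (x_1 − 1)/3 = -3/8
  x_2 = -3/8;  a_2 = 0;  x_3 = (x_2 − 0)/3 = -1/8
Digits: (1, 1, 0).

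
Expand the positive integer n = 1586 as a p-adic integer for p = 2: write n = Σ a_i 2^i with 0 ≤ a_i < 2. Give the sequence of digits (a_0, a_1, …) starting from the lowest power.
(a_0, a_1, …) = (0, 1, 0, 0, 1, 1, 0, 0, 0, 1, 1)

Repeated division by 2 gives the digits low-to-high: 1586 = 1·2^1 + 1·2^4 + 1·2^5 + 1·2^9 + 1·2^10. Digit sequence: (0, 1, 0, 0, 1, 1, 0, 0, 0, 1, 1).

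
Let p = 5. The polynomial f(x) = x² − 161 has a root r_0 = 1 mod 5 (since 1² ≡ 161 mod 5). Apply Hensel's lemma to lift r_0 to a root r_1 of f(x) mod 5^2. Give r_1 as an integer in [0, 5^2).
r_1 = 6 (mod 25)

Hensel's recurrence: r_{i+1} = r_i − f(r_i)·(f′(r_i))^{-1} mod 5^{i+2}, with f′(x) = 2x. Iterate:
  r_0 = 1 (mod 5)
  r_1 = 6 (mod 25)
Final: r_1 = 6, and one checks f(r_1) ≡ 0 mod 5^2.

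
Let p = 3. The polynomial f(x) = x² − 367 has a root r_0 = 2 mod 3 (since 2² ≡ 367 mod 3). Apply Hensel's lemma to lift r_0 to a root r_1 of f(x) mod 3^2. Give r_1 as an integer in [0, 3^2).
r_1 = 5 (mod 9)

Hensel's recurrence: r_{i+1} = r_i − f(r_i)·(f′(r_i))^{-1} mod 3^{i+2}, with f′(x) = 2x. Iterate:
  r_0 = 2 (mod 3)
  r_1 = 5 (mod 9)
Final: r_1 = 5, and one checks f(r_1) ≡ 0 mod 3^2.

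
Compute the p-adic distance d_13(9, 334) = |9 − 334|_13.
d_13(9, 334) = 1/13

Step 1 — x − y = 9 − 334 = -325. Step 2 — v_13(-325) = 1 (factor: -325 = −(13^1 · 25); the sign does not affect v_p). Step 3 — |x − y|_13 = 13^{-1} = 1/13.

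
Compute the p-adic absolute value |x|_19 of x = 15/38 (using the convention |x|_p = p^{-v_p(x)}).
|15/38|_19 = 19

Step 1 — compute v_19(x) by factoring powers of 19 out of the numerator and denominator: v_19(15/38) = -1. Step 2 — apply |x|_p = p^{-v_p(x)} = 19^{1} = 19.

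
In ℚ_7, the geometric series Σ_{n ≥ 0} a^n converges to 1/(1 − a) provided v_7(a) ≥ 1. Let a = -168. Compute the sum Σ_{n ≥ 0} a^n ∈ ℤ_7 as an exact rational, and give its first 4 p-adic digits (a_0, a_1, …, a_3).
Σ a^n = 1/(1 − a) = 1/169;  first 4 digits = (1, 4, 5, 5)

v_7(a) = 1 ≥ 1, so the series converges in ℤ_7 to 1/(1 − a) = 1/(1 − (-168)) = 1/169. Expand this rational in ℤ_7: compute digits iteratively via d_i = x_i mod 7, x_{i+1} = (x_i − d_i)/7. The first 4 digits are (1, 4, 5, 5).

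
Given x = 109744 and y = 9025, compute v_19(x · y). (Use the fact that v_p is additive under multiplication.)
v_19(990439600) = 5

v_p(x) = 3 (factor: 109744 = 19^3 · 16); v_p(y) = 2 (factor: 9025 = 19^2 · 25). Additivity: v_p(xy) = v_p(x) + v_p(y) = 3 + 2 = 5. (Direct check: xy = 990439600 = 19^5 · (400).)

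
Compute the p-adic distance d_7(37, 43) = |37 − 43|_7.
d_7(37, 43) = 1

Step 1 — x − y = 37 − 43 = -6. Step 2 — v_7(-6) = 0 (factor: -6 = −(7^0 · 6); the sign does not affect v_p). Step 3 — |x − y|_7 = 7^{0} = 1.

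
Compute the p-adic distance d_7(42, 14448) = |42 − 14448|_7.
d_7(42, 14448) = 1/2401

Step 1 — x − y = 42 − 14448 = -14406. Step 2 — v_7(-14406) = 4 (factor: -14406 = −(7^4 · 6); the sign does not affect v_p). Step 3 — |x − y|_7 = 7^{-4} = 1/2401.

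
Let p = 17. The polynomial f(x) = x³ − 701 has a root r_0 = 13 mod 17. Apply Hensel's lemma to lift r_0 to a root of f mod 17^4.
r_3 = 608 (mod 83521)

Hensel: r_{i+1} = r_i − f(r_i)/f′(r_i) mod 17^{i+2}, where f′(x) = 3x². Iterate:
  r_0 = 13 (mod 17)
  r_1 = 30 (mod 289)
  r_2 = 608 (mod 4913)
  r_3 = 608 (mod 83521)
Final: r = 608 with f(r) ≡ 0 mod 17^4.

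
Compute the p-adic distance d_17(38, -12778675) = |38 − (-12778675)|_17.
d_17(38, -12778675) = 1/1419857

Step 1 — x − y = 38 − (-12778675) = 12778713. Step 2 — v_17(12778713) = 5 (factor: 12778713 = (17^5 · 9); the sign does not affect v_p). Step 3 — |x − y|_17 = 17^{-5} = 1/1419857.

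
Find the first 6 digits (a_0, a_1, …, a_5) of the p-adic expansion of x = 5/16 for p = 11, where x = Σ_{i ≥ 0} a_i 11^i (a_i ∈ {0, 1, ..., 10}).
(a_0, …, a_5) = (1, 2, 6, 7, 0, 2)

v_11(5/16) = 0 (numerator and denominator both coprime to 11), so x ∈ ℤ_11^×. Compute digits iteratively via a_i = x_i mod 11, x_{i+1} = (x_i − a_i)/11, with x_0 = x:
  x_0 = 5/16;  a_0 = 1;  x_1 = (x_0 − 1)/11 = -1/16
  x_1 = -1/16;  a_1 = 2;  x_2 = (x_1 − 2)/11 = -3/16
  x_2 = -3/16;  a_2 = 6;  x_3 = (x_2 − 6)/11 = -9/16
  x_3 = -9/16;  a_3 = 7;  x_4 = (x_3 − 7)/11 = -11/16
  x_4 = -11/16;  a_4 = 0;  x_5 = (x_4 − 0)/11 = -1/16
  x_5 = -1/16;  a_5 = 2;  x_6 = (x_5 − 2)/11 = -3/16
Digits: (1, 2, 6, 7, 0, 2).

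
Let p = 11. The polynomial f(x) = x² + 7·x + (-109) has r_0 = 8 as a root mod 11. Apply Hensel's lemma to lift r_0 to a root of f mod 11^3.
r_2 = 118 (mod 1331)

Hensel: r_{i+1} = r_i − f(r_i)·(f′(r_i))^{-1} mod 11^{i+2}, f′(x) = 2x + 7. Iterate:
  r_0 = 8 (mod 11)
  r_1 = 118 (mod 121)
  r_2 = 118 (mod 1331)
Final: r = 118 satisfies f(r) ≡ 0 mod 11^3.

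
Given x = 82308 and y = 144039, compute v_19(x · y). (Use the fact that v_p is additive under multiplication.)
v_19(11855562012) = 6

v_p(x) = 3 (factor: 82308 = 19^3 · 12); v_p(y) = 3 (factor: 144039 = 19^3 · 21). Additivity: v_p(xy) = v_p(x) + v_p(y) = 3 + 3 = 6. (Direct check: xy = 11855562012 = 19^6 · (252).)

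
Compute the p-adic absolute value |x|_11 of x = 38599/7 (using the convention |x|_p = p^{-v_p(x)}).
|38599/7|_11 = 1/1331

Step 1 — compute v_11(x) by factoring powers of 11 out of the numerator and denominator: v_11(38599/7) = 3. Step 2 — apply |x|_p = p^{-v_p(x)} = 11^{-3} = 1/1331.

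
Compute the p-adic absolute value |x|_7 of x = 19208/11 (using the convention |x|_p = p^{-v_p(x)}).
|19208/11|_7 = 1/2401

Step 1 — compute v_7(x) by factoring powers of 7 out of the numerator and denominator: v_7(19208/11) = 4. Step 2 — apply |x|_p = p^{-v_p(x)} = 7^{-4} = 1/2401.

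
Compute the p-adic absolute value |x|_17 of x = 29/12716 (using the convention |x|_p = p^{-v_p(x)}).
|29/12716|_17 = 289

Step 1 — compute v_17(x) by factoring powers of 17 out of the numerator and denominator: v_17(29/12716) = -2. Step 2 — apply |x|_p = p^{-v_p(x)} = 17^{2} = 289.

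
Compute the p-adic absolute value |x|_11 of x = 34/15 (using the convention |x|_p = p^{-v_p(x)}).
|34/15|_11 = 1

Step 1 — compute v_11(x) by factoring powers of 11 out of the numerator and denominator: v_11(34/15) = 0. Step 2 — apply |x|_p = p^{-v_p(x)} = 11^{0} = 1.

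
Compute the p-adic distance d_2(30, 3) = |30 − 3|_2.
d_2(30, 3) = 1

Step 1 — x − y = 30 − 3 = 27. Step 2 — v_2(27) = 0 (factor: 27 = (2^0 · 27); the sign does not affect v_p). Step 3 — |x − y|_2 = 2^{0} = 1.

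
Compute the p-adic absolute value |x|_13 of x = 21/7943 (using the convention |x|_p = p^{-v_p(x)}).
|21/7943|_13 = 169

Step 1 — compute v_13(x) by factoring powers of 13 out of the numerator and denominator: v_13(21/7943) = -2. Step 2 — apply |x|_p = p^{-v_p(x)} = 13^{2} = 169.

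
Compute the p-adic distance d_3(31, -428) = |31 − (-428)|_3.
d_3(31, -428) = 1/27

Step 1 — x − y = 31 − (-428) = 459. Step 2 — v_3(459) = 3 (factor: 459 = (3^3 · 17); the sign does not affect v_p). Step 3 — |x − y|_3 = 3^{-3} = 1/27.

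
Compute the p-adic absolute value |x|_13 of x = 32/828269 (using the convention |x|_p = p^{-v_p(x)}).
|32/828269|_13 = 28561

Step 1 — compute v_13(x) by factoring powers of 13 out of the numerator and denominator: v_13(32/828269) = -4. Step 2 — apply |x|_p = p^{-v_p(x)} = 13^{4} = 28561.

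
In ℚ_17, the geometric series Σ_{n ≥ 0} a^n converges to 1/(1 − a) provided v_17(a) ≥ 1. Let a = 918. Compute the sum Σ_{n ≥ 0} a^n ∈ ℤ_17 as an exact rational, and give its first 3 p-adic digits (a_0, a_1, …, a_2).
Σ a^n = 1/(1 − a) = -1/917;  first 3 digits = (1, 3, 12)

v_17(a) = 1 ≥ 1, so the series converges in ℤ_17 to 1/(1 − a) = 1/(1 − 918) = -1/917. Expand this rational in ℤ_17: compute digits iteratively via d_i = x_i mod 17, x_{i+1} = (x_i − d_i)/17. The first 3 digits are (1, 3, 12).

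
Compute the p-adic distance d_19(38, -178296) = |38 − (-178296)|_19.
d_19(38, -178296) = 1/6859

Step 1 — x − y = 38 − (-178296) = 178334. Step 2 — v_19(178334) = 3 (factor: 178334 = (19^3 · 26); the sign does not affect v_p). Step 3 — |x − y|_19 = 19^{-3} = 1/6859.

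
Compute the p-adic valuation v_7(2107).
v_7(2107) = 2

v_7(n) is the largest exponent k such that 7^k divides n. Factor out: 2107 = 7^2 · 43. (Sign doesn't affect v_p.) So v_7(2107) = 2.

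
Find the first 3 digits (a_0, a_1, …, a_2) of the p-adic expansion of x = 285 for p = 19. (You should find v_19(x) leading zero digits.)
(a_0, …, a_2) = (0, 15, 0)

v_19(285) = 1, so a_0 = ... = a_0 = 0. Factor out: x = 19^1 · u with u = 15 a unit in ℤ_19. Expand u iteratively via a_{v+i} = u_i mod 19, u_{i+1} = (u_i − a_{v+i})/19:
  u_0 = 15;  a_1 = 15;  u_1 = (u_0 − 15)/19 = 0
  u_1 = 0;  a_2 = 0;  u_2 = (u_1 − 0)/19 = 0
Digits: (0, 15, 0).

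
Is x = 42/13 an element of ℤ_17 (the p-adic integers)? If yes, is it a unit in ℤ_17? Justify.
x ∈ ℤ_17^× (unit); v_17(x) = 0

ℤ_17 = {x ∈ ℚ_17 : v_17(x) ≥ 0} and ℤ_17^× = {x ∈ ℤ_17 : v_17(x) = 0}. Here v_17(42/13) = v_17(num) − v_17(den) = 0; compare against these criteria.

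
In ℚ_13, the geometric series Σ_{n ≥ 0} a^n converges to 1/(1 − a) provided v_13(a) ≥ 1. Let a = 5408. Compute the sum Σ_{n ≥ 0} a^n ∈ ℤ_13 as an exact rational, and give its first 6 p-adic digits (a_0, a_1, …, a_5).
Σ a^n = 1/(1 − a) = -1/5407;  first 6 digits = (1, 0, 6, 2, 10, 0)

v_13(a) = 2 ≥ 1, so the series converges in ℤ_13 to 1/(1 − a) = 1/(1 − 5408) = -1/5407. Expand this rational in ℤ_13: compute digits iteratively via d_i = x_i mod 13, x_{i+1} = (x_i − d_i)/13. The first 6 digits are (1, 0, 6, 2, 10, 0).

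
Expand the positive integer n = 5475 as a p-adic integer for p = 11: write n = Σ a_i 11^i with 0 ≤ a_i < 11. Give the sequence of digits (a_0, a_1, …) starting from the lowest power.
(a_0, a_1, …) = (8, 2, 1, 4)

Repeated division by 11 gives the digits low-to-high: 5475 = 8 + 2·11^1 + 1·11^2 + 4·11^3. Digit sequence: (8, 2, 1, 4).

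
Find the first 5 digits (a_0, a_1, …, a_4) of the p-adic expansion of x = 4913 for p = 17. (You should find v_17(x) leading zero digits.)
(a_0, …, a_4) = (0, 0, 0, 1, 0)

v_17(4913) = 3, so a_0 = ... = a_2 = 0. Factor out: x = 17^3 · u with u = 1 a unit in ℤ_17. Expand u iteratively via a_{v+i} = u_i mod 17, u_{i+1} = (u_i − a_{v+i})/17:
  u_0 = 1;  a_3 = 1;  u_1 = (u_0 − 1)/17 = 0
  u_1 = 0;  a_4 = 0;  u_2 = (u_1 − 0)/17 = 0
Digits: (0, 0, 0, 1, 0).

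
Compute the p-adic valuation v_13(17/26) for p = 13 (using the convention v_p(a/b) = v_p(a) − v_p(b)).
v_13(17/26) = -1

Factor powers of 13 from the numerator and denominator of the reduced fraction: 17 = 13^0 · 17 and 26 = 13^1 · 2. Apply v_p(a/b) = v_p(a) − v_p(b): v_13(17/26) = 0 − 1 = -1.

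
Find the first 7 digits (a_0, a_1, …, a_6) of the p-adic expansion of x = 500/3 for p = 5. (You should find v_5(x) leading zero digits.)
(a_0, …, a_6) = (0, 0, 0, 3, 3, 1, 3)

v_5(500/3) = 3, so a_0 = ... = a_2 = 0. Factor out: x = 5^3 · u with u = 4/3 a unit in ℤ_5. Expand u iteratively via a_{v+i} = u_i mod 5, u_{i+1} = (u_i − a_{v+i})/5:
  u_0 = 4/3;  a_3 = 3;  u_1 = (u_0 − 3)/5 = -1/3
  u_1 = -1/3;  a_4 = 3;  u_2 = (u_1 − 3)/5 = -2/3
  u_2 = -2/3;  a_5 = 1;  u_3 = (u_2 − 1)/5 = -1/3
  u_3 = -1/3;  a_6 = 3;  u_4 = (u_3 − 3)/5 = -2/3
Digits: (0, 0, 0, 3, 3, 1, 3).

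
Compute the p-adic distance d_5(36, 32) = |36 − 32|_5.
d_5(36, 32) = 1

Step 1 — x − y = 36 − 32 = 4. Step 2 — v_5(4) = 0 (factor: 4 = (5^0 · 4); the sign does not affect v_p). Step 3 — |x − y|_5 = 5^{0} = 1.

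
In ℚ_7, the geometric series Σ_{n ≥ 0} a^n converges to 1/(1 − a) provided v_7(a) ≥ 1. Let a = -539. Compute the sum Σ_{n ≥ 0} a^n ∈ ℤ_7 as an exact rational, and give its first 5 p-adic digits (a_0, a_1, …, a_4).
Σ a^n = 1/(1 − a) = 1/540;  first 5 digits = (1, 0, 3, 5, 1)

v_7(a) = 2 ≥ 1, so the series converges in ℤ_7 to 1/(1 − a) = 1/(1 − (-539)) = 1/540. Expand this rational in ℤ_7: compute digits iteratively via d_i = x_i mod 7, x_{i+1} = (x_i − d_i)/7. The first 5 digits are (1, 0, 3, 5, 1).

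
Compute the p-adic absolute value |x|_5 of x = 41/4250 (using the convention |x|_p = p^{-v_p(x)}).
|41/4250|_5 = 125

Step 1 — compute v_5(x) by factoring powers of 5 out of the numerator and denominator: v_5(41/4250) = -3. Step 2 — apply |x|_p = p^{-v_p(x)} = 5^{3} = 125.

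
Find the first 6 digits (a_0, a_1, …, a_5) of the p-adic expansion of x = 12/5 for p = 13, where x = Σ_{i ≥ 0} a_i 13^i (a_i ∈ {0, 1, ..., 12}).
(a_0, …, a_5) = (5, 5, 10, 7, 2, 5)

v_13(12/5) = 0 (numerator and denominator both coprime to 13), so x ∈ ℤ_13^×. Compute digits iteratively via a_i = x_i mod 13, x_{i+1} = (x_i − a_i)/13, with x_0 = x:
  x_0 = 12/5;  a_0 = 5;  x_1 = (x_0 − 5)/13 = -1/5
  x_1 = -1/5;  a_1 = 5;  x_2 = (x_1 − 5)/13 = -2/5
  x_2 = -2/5;  a_2 = 10;  x_3 = (x_2 − 10)/13 = -4/5
  x_3 = -4/5;  a_3 = 7;  x_4 = (x_3 − 7)/13 = -3/5
  x_4 = -3/5;  a_4 = 2;  x_5 = (x_4 − 2)/13 = -1/5
  x_5 = -1/5;  a_5 = 5;  x_6 = (x_5 − 5)/13 = -2/5
Digits: (5, 5, 10, 7, 2, 5).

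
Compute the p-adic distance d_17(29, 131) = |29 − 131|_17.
d_17(29, 131) = 1/17

Step 1 — x − y = 29 − 131 = -102. Step 2 — v_17(-102) = 1 (factor: -102 = −(17^1 · 6); the sign does not affect v_p). Step 3 — |x − y|_17 = 17^{-1} = 1/17.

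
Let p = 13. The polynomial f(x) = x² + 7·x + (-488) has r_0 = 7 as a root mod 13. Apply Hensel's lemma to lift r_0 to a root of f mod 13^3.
r_2 = 1619 (mod 2197)

Hensel: r_{i+1} = r_i − f(r_i)·(f′(r_i))^{-1} mod 13^{i+2}, f′(x) = 2x + 7. Iterate:
  r_0 = 7 (mod 13)
  r_1 = 98 (mod 169)
  r_2 = 1619 (mod 2197)
Final: r = 1619 satisfies f(r) ≡ 0 mod 13^3.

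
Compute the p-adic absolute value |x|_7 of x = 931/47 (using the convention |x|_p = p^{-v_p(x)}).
|931/47|_7 = 1/49

Step 1 — compute v_7(x) by factoring powers of 7 out of the numerator and denominator: v_7(931/47) = 2. Step 2 — apply |x|_p = p^{-v_p(x)} = 7^{-2} = 1/49.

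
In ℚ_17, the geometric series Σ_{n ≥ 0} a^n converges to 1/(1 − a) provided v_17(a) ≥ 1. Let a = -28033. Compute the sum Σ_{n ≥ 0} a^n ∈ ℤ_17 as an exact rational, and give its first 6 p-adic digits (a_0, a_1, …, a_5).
Σ a^n = 1/(1 − a) = 1/28034;  first 6 digits = (1, 0, 5, 11, 7, 9)

v_17(a) = 2 ≥ 1, so the series converges in ℤ_17 to 1/(1 − a) = 1/(1 − (-28033)) = 1/28034. Expand this rational in ℤ_17: compute digits iteratively via d_i = x_i mod 17, x_{i+1} = (x_i − d_i)/17. The first 6 digits are (1, 0, 5, 11, 7, 9).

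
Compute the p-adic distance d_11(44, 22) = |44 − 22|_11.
d_11(44, 22) = 1/11

Step 1 — x − y = 44 − 22 = 22. Step 2 — v_11(22) = 1 (factor: 22 = (11^1 · 2); the sign does not affect v_p). Step 3 — |x − y|_11 = 11^{-1} = 1/11.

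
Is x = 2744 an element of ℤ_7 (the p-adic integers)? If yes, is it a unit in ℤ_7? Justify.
x ∈ ℤ_7 but not a unit; v_7(x) = 3 > 0

ℤ_7 = {x ∈ ℚ_7 : v_7(x) ≥ 0} and ℤ_7^× = {x ∈ ℤ_7 : v_7(x) = 0}. Here v_7(2744) = v_7(num) − v_7(den) = 3; compare against these criteria.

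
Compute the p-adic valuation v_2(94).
v_2(94) = 1

v_2(n) is the largest exponent k such that 2^k divides n. Factor out: 94 = 2^1 · 47. (Sign doesn't affect v_p.) So v_2(94) = 1.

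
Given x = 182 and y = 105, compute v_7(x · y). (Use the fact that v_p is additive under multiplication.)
v_7(19110) = 2

v_p(x) = 1 (factor: 182 = 7^1 · 26); v_p(y) = 1 (factor: 105 = 7^1 · 15). Additivity: v_p(xy) = v_p(x) + v_p(y) = 1 + 1 = 2. (Direct check: xy = 19110 = 7^2 · (390).)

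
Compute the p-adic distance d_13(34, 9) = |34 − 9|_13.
d_13(34, 9) = 1

Step 1 — x − y = 34 − 9 = 25. Step 2 — v_13(25) = 0 (factor: 25 = (13^0 · 25); the sign does not affect v_p). Step 3 — |x − y|_13 = 13^{0} = 1.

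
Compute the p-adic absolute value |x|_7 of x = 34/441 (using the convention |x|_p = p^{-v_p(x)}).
|34/441|_7 = 49

Step 1 — compute v_7(x) by factoring powers of 7 out of the numerator and denominator: v_7(34/441) = -2. Step 2 — apply |x|_p = p^{-v_p(x)} = 7^{2} = 49.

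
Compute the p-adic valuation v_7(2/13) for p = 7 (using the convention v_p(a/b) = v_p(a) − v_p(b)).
v_7(2/13) = 0

Factor powers of 7 from the numerator and denominator of the reduced fraction: 2 = 7^0 · 2 and 13 = 7^0 · 13. Apply v_p(a/b) = v_p(a) − v_p(b): v_7(2/13) = 0 − 0 = 0.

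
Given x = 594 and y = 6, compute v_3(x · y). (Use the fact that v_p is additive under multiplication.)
v_3(3564) = 4

v_p(x) = 3 (factor: 594 = 3^3 · 22); v_p(y) = 1 (factor: 6 = 3^1 · 2). Additivity: v_p(xy) = v_p(x) + v_p(y) = 3 + 1 = 4. (Direct check: xy = 3564 = 3^4 · (44).)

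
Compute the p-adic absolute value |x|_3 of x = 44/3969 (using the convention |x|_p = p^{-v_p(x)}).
|44/3969|_3 = 81

Step 1 — compute v_3(x) by factoring powers of 3 out of the numerator and denominator: v_3(44/3969) = -4. Step 2 — apply |x|_p = p^{-v_p(x)} = 3^{4} = 81.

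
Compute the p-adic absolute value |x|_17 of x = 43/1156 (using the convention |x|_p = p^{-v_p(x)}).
|43/1156|_17 = 289

Step 1 — compute v_17(x) by factoring powers of 17 out of the numerator and denominator: v_17(43/1156) = -2. Step 2 — apply |x|_p = p^{-v_p(x)} = 17^{2} = 289.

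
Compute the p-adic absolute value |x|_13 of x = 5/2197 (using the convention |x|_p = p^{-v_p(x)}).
|5/2197|_13 = 2197

Step 1 — compute v_13(x) by factoring powers of 13 out of the numerator and denominator: v_13(5/2197) = -3. Step 2 — apply |x|_p = p^{-v_p(x)} = 13^{3} = 2197.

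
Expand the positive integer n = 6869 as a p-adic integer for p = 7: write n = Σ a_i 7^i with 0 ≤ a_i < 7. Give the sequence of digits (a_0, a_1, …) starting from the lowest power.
(a_0, a_1, …) = (2, 1, 0, 6, 2)

Repeated division by 7 gives the digits low-to-high: 6869 = 2 + 1·7^1 + 6·7^3 + 2·7^4. Digit sequence: (2, 1, 0, 6, 2).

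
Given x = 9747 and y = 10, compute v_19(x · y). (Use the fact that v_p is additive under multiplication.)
v_19(97470) = 2

v_p(x) = 2 (factor: 9747 = 19^2 · 27); v_p(y) = 0 (factor: 10 = 19^0 · 10). Additivity: v_p(xy) = v_p(x) + v_p(y) = 2 + 0 = 2. (Direct check: xy = 97470 = 19^2 · (270).)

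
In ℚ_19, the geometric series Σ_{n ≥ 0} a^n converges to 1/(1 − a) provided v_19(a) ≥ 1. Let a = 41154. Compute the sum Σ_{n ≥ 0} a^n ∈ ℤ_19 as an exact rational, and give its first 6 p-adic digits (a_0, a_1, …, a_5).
Σ a^n = 1/(1 − a) = -1/41153;  first 6 digits = (1, 0, 0, 6, 0, 0)

v_19(a) = 3 ≥ 1, so the series converges in ℤ_19 to 1/(1 − a) = 1/(1 − 41154) = -1/41153. Expand this rational in ℤ_19: compute digits iteratively via d_i = x_i mod 19, x_{i+1} = (x_i − d_i)/19. The first 6 digits are (1, 0, 0, 6, 0, 0).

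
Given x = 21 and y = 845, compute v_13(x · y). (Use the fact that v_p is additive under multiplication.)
v_13(17745) = 2

v_p(x) = 0 (factor: 21 = 13^0 · 21); v_p(y) = 2 (factor: 845 = 13^2 · 5). Additivity: v_p(xy) = v_p(x) + v_p(y) = 0 + 2 = 2. (Direct check: xy = 17745 = 13^2 · (105).)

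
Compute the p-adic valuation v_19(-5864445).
v_19(-5864445) = 4

v_19(n) is the largest exponent k such that 19^k divides n. Factor out: -5864445 = -19^4 · 45. (Sign doesn't affect v_p.) So v_19(-5864445) = 4.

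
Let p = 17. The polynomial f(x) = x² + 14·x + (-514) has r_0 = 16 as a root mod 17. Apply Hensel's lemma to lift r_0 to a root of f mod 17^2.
r_1 = 67 (mod 289)

Hensel: r_{i+1} = r_i − f(r_i)·(f′(r_i))^{-1} mod 17^{i+2}, f′(x) = 2x + 14. Iterate:
  r_0 = 16 (mod 17)
  r_1 = 67 (mod 289)
Final: r = 67 satisfies f(r) ≡ 0 mod 17^2.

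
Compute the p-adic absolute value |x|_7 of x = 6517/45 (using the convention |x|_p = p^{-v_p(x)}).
|6517/45|_7 = 1/343

Step 1 — compute v_7(x) by factoring powers of 7 out of the numerator and denominator: v_7(6517/45) = 3. Step 2 — apply |x|_p = p^{-v_p(x)} = 7^{-3} = 1/343.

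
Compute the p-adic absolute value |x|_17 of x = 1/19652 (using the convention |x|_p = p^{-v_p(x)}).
|1/19652|_17 = 4913

Step 1 — compute v_17(x) by factoring powers of 17 out of the numerator and denominator: v_17(1/19652) = -3. Step 2 — apply |x|_p = p^{-v_p(x)} = 17^{3} = 4913.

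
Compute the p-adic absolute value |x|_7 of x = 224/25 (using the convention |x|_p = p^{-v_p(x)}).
|224/25|_7 = 1/7

Step 1 — compute v_7(x) by factoring powers of 7 out of the numerator and denominator: v_7(224/25) = 1. Step 2 — apply |x|_p = p^{-v_p(x)} = 7^{-1} = 1/7.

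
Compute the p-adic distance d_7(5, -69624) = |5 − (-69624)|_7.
d_7(5, -69624) = 1/2401

Step 1 — x − y = 5 − (-69624) = 69629. Step 2 — v_7(69629) = 4 (factor: 69629 = (7^4 · 29); the sign does not affect v_p). Step 3 — |x − y|_7 = 7^{-4} = 1/2401.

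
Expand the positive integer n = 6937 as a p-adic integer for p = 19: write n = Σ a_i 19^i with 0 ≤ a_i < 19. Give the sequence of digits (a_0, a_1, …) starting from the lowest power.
(a_0, a_1, …) = (2, 4, 0, 1)

Repeated division by 19 gives the digits low-to-high: 6937 = 2 + 4·19^1 + 1·19^3. Digit sequence: (2, 4, 0, 1).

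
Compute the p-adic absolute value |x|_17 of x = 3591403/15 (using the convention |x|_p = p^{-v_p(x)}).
|3591403/15|_17 = 1/83521

Step 1 — compute v_17(x) by factoring powers of 17 out of the numerator and denominator: v_17(3591403/15) = 4. Step 2 — apply |x|_p = p^{-v_p(x)} = 17^{-4} = 1/83521.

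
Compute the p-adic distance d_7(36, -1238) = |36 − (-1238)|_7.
d_7(36, -1238) = 1/49

Step 1 — x − y = 36 − (-1238) = 1274. Step 2 — v_7(1274) = 2 (factor: 1274 = (7^2 · 26); the sign does not affect v_p). Step 3 — |x − y|_7 = 7^{-2} = 1/49.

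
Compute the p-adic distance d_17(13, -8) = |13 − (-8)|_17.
d_17(13, -8) = 1

Step 1 — x − y = 13 − (-8) = 21. Step 2 — v_17(21) = 0 (factor: 21 = (17^0 · 21); the sign does not affect v_p). Step 3 — |x − y|_17 = 17^{0} = 1.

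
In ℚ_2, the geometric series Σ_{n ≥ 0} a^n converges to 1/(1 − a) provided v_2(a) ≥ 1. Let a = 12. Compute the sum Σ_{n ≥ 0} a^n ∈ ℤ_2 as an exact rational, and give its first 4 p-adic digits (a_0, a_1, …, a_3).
Σ a^n = 1/(1 − a) = -1/11;  first 4 digits = (1, 0, 1, 1)

v_2(a) = 2 ≥ 1, so the series converges in ℤ_2 to 1/(1 − a) = 1/(1 − 12) = -1/11. Expand this rational in ℤ_2: compute digits iteratively via d_i = x_i mod 2, x_{i+1} = (x_i − d_i)/2. The first 4 digits are (1, 0, 1, 1).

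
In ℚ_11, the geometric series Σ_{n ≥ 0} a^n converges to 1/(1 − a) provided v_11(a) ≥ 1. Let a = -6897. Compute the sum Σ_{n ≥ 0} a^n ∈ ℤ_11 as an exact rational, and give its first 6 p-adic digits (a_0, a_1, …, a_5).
Σ a^n = 1/(1 − a) = 1/6898;  first 6 digits = (1, 0, 9, 5, 3, 9)

v_11(a) = 2 ≥ 1, so the series converges in ℤ_11 to 1/(1 − a) = 1/(1 − (-6897)) = 1/6898. Expand this rational in ℤ_11: compute digits iteratively via d_i = x_i mod 11, x_{i+1} = (x_i − d_i)/11. The first 6 digits are (1, 0, 9, 5, 3, 9).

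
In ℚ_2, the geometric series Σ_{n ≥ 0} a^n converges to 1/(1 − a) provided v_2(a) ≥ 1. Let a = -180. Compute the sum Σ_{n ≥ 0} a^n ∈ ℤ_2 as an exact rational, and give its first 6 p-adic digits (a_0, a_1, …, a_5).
Σ a^n = 1/(1 − a) = 1/181;  first 6 digits = (1, 0, 1, 1, 1, 0)

v_2(a) = 2 ≥ 1, so the series converges in ℤ_2 to 1/(1 − a) = 1/(1 − (-180)) = 1/181. Expand this rational in ℤ_2: compute digits iteratively via d_i = x_i mod 2, x_{i+1} = (x_i − d_i)/2. The first 6 digits are (1, 0, 1, 1, 1, 0).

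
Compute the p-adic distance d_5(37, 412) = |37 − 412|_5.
d_5(37, 412) = 1/125

Step 1 — x − y = 37 − 412 = -375. Step 2 — v_5(-375) = 3 (factor: -375 = −(5^3 · 3); the sign does not affect v_p). Step 3 — |x − y|_5 = 5^{-3} = 1/125.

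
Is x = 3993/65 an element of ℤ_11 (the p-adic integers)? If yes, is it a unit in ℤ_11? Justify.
x ∈ ℤ_11 but not a unit; v_11(x) = 3 > 0

ℤ_11 = {x ∈ ℚ_11 : v_11(x) ≥ 0} and ℤ_11^× = {x ∈ ℤ_11 : v_11(x) = 0}. Here v_11(3993/65) = v_11(num) − v_11(den) = 3; compare against these criteria.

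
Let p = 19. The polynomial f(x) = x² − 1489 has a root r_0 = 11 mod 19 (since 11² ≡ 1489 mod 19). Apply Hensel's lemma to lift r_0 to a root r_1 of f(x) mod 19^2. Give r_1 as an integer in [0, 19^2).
r_1 = 106 (mod 361)

Hensel's recurrence: r_{i+1} = r_i − f(r_i)·(f′(r_i))^{-1} mod 19^{i+2}, with f′(x) = 2x. Iterate:
  r_0 = 11 (mod 19)
  r_1 = 106 (mod 361)
Final: r_1 = 106, and one checks f(r_1) ≡ 0 mod 19^2.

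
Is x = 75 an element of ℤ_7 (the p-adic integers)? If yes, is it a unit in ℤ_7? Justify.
x ∈ ℤ_7^× (unit); v_7(x) = 0

ℤ_7 = {x ∈ ℚ_7 : v_7(x) ≥ 0} and ℤ_7^× = {x ∈ ℤ_7 : v_7(x) = 0}. Here v_7(75) = v_7(num) − v_7(den) = 0; compare against these criteria.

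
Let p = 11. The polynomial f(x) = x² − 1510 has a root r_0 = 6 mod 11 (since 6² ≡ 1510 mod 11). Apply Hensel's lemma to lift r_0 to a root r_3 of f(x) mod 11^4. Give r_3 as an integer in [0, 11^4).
r_3 = 4747 (mod 14641)

Hensel's recurrence: r_{i+1} = r_i − f(r_i)·(f′(r_i))^{-1} mod 11^{i+2}, with f′(x) = 2x. Iterate:
  r_0 = 6 (mod 11)
  r_1 = 28 (mod 121)
  r_2 = 754 (mod 1331)
  r_3 = 4747 (mod 14641)
Final: r_3 = 4747, and one checks f(r_3) ≡ 0 mod 11^4.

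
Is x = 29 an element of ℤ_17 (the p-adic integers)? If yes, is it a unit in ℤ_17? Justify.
x ∈ ℤ_17^× (unit); v_17(x) = 0

ℤ_17 = {x ∈ ℚ_17 : v_17(x) ≥ 0} and ℤ_17^× = {x ∈ ℤ_17 : v_17(x) = 0}. Here v_17(29) = v_17(num) − v_17(den) = 0; compare against these criteria.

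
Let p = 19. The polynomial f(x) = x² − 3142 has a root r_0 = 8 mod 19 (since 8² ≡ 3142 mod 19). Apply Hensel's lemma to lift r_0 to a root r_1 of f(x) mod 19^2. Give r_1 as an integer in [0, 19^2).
r_1 = 65 (mod 361)

Hensel's recurrence: r_{i+1} = r_i − f(r_i)·(f′(r_i))^{-1} mod 19^{i+2}, with f′(x) = 2x. Iterate:
  r_0 = 8 (mod 19)
  r_1 = 65 (mod 361)
Final: r_1 = 65, and one checks f(r_1) ≡ 0 mod 19^2.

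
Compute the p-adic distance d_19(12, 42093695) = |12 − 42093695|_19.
d_19(12, 42093695) = 1/2476099

Step 1 — x − y = 12 − 42093695 = -42093683. Step 2 — v_19(-42093683) = 5 (factor: -42093683 = −(19^5 · 17); the sign does not affect v_p). Step 3 — |x − y|_19 = 19^{-5} = 1/2476099.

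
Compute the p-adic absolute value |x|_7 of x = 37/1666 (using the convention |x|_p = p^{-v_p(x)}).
|37/1666|_7 = 49

Step 1 — compute v_7(x) by factoring powers of 7 out of the numerator and denominator: v_7(37/1666) = -2. Step 2 — apply |x|_p = p^{-v_p(x)} = 7^{2} = 49.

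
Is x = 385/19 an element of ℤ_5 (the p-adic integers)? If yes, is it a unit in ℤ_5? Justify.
x ∈ ℤ_5 but not a unit; v_5(x) = 1 > 0

ℤ_5 = {x ∈ ℚ_5 : v_5(x) ≥ 0} and ℤ_5^× = {x ∈ ℤ_5 : v_5(x) = 0}. Here v_5(385/19) = v_5(num) − v_5(den) = 1; compare against these criteria.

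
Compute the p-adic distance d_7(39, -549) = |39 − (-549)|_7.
d_7(39, -549) = 1/49

Step 1 — x − y = 39 − (-549) = 588. Step 2 — v_7(588) = 2 (factor: 588 = (7^2 · 12); the sign does not affect v_p). Step 3 — |x − y|_7 = 7^{-2} = 1/49.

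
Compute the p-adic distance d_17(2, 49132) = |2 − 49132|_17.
d_17(2, 49132) = 1/4913

Step 1 — x − y = 2 − 49132 = -49130. Step 2 — v_17(-49130) = 3 (factor: -49130 = −(17^3 · 10); the sign does not affect v_p). Step 3 — |x − y|_17 = 17^{-3} = 1/4913.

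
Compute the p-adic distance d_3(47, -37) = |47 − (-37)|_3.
d_3(47, -37) = 1/3

Step 1 — x − y = 47 − (-37) = 84. Step 2 — v_3(84) = 1 (factor: 84 = (3^1 · 28); the sign does not affect v_p). Step 3 — |x − y|_3 = 3^{-1} = 1/3.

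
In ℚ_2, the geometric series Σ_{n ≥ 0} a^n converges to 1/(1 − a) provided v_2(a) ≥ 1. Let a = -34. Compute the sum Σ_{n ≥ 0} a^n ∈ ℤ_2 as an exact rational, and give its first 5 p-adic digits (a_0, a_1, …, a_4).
Σ a^n = 1/(1 − a) = 1/35;  first 5 digits = (1, 1, 0, 1, 0)

v_2(a) = 1 ≥ 1, so the series converges in ℤ_2 to 1/(1 − a) = 1/(1 − (-34)) = 1/35. Expand this rational in ℤ_2: compute digits iteratively via d_i = x_i mod 2, x_{i+1} = (x_i − d_i)/2. The first 5 digits are (1, 1, 0, 1, 0).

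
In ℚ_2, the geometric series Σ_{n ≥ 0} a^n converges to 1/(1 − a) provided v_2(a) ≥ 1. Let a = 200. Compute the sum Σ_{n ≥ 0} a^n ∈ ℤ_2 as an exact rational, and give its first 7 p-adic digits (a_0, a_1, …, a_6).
Σ a^n = 1/(1 − a) = -1/199;  first 7 digits = (1, 0, 0, 1, 0, 0, 0)

v_2(a) = 3 ≥ 1, so the series converges in ℤ_2 to 1/(1 − a) = 1/(1 − 200) = -1/199. Expand this rational in ℤ_2: compute digits iteratively via d_i = x_i mod 2, x_{i+1} = (x_i − d_i)/2. The first 7 digits are (1, 0, 0, 1, 0, 0, 0).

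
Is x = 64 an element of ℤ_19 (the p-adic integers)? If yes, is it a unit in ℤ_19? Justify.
x ∈ ℤ_19^× (unit); v_19(x) = 0

ℤ_19 = {x ∈ ℚ_19 : v_19(x) ≥ 0} and ℤ_19^× = {x ∈ ℤ_19 : v_19(x) = 0}. Here v_19(64) = v_19(num) − v_19(den) = 0; compare against these criteria.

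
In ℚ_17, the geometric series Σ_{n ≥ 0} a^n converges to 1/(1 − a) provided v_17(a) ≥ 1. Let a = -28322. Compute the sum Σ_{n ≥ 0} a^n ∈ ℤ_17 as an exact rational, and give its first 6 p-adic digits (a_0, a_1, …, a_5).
Σ a^n = 1/(1 − a) = 1/28323;  first 6 digits = (1, 0, 4, 11, 15, 3)

v_17(a) = 2 ≥ 1, so the series converges in ℤ_17 to 1/(1 − a) = 1/(1 − (-28322)) = 1/28323. Expand this rational in ℤ_17: compute digits iteratively via d_i = x_i mod 17, x_{i+1} = (x_i − d_i)/17. The first 6 digits are (1, 0, 4, 11, 15, 3).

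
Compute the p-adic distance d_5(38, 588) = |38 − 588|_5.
d_5(38, 588) = 1/25

Step 1 — x − y = 38 − 588 = -550. Step 2 — v_5(-550) = 2 (factor: -550 = −(5^2 · 22); the sign does not affect v_p). Step 3 — |x − y|_5 = 5^{-2} = 1/25.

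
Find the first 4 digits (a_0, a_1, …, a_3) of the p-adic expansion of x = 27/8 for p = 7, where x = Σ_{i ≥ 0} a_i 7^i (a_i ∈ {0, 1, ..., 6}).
(a_0, …, a_3) = (6, 4, 2, 4)

v_7(27/8) = 0 (numerator and denominator both coprime to 7), so x ∈ ℤ_7^×. Compute digits iteratively via a_i = x_i mod 7, x_{i+1} = (x_i − a_i)/7, with x_0 = x:
  x_0 = 27/8;  a_0 = 6;  x_1 = (x_0 − 6)/7 = -3/8
  x_1 = -3/8;  a_1 = 4;  x_2 = (x_1 − 4)/7 = -5/8
  x_2 = -5/8;  a_2 = 2;  x_3 = (x_2 − 2)/7 = -3/8
  x_3 = -3/8;  a_3 = 4;  x_4 = (x_3 − 4)/7 = -5/8
Digits: (6, 4, 2, 4).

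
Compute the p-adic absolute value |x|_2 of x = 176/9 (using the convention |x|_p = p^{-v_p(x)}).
|176/9|_2 = 1/16

Step 1 — compute v_2(x) by factoring powers of 2 out of the numerator and denominator: v_2(176/9) = 4. Step 2 — apply |x|_p = p^{-v_p(x)} = 2^{-4} = 1/16.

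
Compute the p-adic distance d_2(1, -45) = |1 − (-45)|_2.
d_2(1, -45) = 1/2

Step 1 — x − y = 1 − (-45) = 46. Step 2 — v_2(46) = 1 (factor: 46 = (2^1 · 23); the sign does not affect v_p). Step 3 — |x − y|_2 = 2^{-1} = 1/2.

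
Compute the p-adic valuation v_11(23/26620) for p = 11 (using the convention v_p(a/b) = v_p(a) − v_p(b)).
v_11(23/26620) = -3

Factor powers of 11 from the numerator and denominator of the reduced fraction: 23 = 11^0 · 23 and 26620 = 11^3 · 20. Apply v_p(a/b) = v_p(a) − v_p(b): v_11(23/26620) = 0 − 3 = -3.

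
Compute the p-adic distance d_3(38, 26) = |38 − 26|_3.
d_3(38, 26) = 1/3

Step 1 — x − y = 38 − 26 = 12. Step 2 — v_3(12) = 1 (factor: 12 = (3^1 · 4); the sign does not affect v_p). Step 3 — |x − y|_3 = 3^{-1} = 1/3.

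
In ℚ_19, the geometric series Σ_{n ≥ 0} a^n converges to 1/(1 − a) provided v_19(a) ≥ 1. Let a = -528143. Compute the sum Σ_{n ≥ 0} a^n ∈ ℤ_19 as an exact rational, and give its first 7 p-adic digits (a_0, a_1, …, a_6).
Σ a^n = 1/(1 − a) = 1/528144;  first 7 digits = (1, 0, 0, 18, 14, 18, 0)

v_19(a) = 3 ≥ 1, so the series converges in ℤ_19 to 1/(1 − a) = 1/(1 − (-528143)) = 1/528144. Expand this rational in ℤ_19: compute digits iteratively via d_i = x_i mod 19, x_{i+1} = (x_i − d_i)/19. The first 7 digits are (1, 0, 0, 18, 14, 18, 0).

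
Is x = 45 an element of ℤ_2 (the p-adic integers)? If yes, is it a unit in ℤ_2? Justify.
x ∈ ℤ_2^× (unit); v_2(x) = 0

ℤ_2 = {x ∈ ℚ_2 : v_2(x) ≥ 0} and ℤ_2^× = {x ∈ ℤ_2 : v_2(x) = 0}. Here v_2(45) = v_2(num) − v_2(den) = 0; compare against these criteria.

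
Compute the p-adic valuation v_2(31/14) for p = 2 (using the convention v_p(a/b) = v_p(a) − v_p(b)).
v_2(31/14) = -1

Factor powers of 2 from the numerator and denominator of the reduced fraction: 31 = 2^0 · 31 and 14 = 2^1 · 7. Apply v_p(a/b) = v_p(a) − v_p(b): v_2(31/14) = 0 − 1 = -1.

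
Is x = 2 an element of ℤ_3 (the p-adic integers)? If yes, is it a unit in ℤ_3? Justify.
x ∈ ℤ_3^× (unit); v_3(x) = 0

ℤ_3 = {x ∈ ℚ_3 : v_3(x) ≥ 0} and ℤ_3^× = {x ∈ ℤ_3 : v_3(x) = 0}. Here v_3(2) = v_3(num) − v_3(den) = 0; compare against these criteria.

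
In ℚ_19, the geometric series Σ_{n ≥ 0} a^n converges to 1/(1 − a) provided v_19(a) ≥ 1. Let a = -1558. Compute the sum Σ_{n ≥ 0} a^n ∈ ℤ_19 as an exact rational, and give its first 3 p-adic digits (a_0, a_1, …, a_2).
Σ a^n = 1/(1 − a) = 1/1559;  first 3 digits = (1, 13, 12)

v_19(a) = 1 ≥ 1, so the series converges in ℤ_19 to 1/(1 − a) = 1/(1 − (-1558)) = 1/1559. Expand this rational in ℤ_19: compute digits iteratively via d_i = x_i mod 19, x_{i+1} = (x_i − d_i)/19. The first 3 digits are (1, 13, 12).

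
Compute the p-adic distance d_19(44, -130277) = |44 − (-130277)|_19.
d_19(44, -130277) = 1/130321

Step 1 — x − y = 44 − (-130277) = 130321. Step 2 — v_19(130321) = 4 (factor: 130321 = (19^4 · 1); the sign does not affect v_p). Step 3 — |x − y|_19 = 19^{-4} = 1/130321.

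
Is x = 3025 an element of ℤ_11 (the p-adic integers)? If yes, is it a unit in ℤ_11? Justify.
x ∈ ℤ_11 but not a unit; v_11(x) = 2 > 0

ℤ_11 = {x ∈ ℚ_11 : v_11(x) ≥ 0} and ℤ_11^× = {x ∈ ℤ_11 : v_11(x) = 0}. Here v_11(3025) = v_11(num) − v_11(den) = 2; compare against these criteria.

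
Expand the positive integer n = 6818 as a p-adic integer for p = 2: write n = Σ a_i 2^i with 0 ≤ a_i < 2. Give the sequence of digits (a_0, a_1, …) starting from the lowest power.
(a_0, a_1, …) = (0, 1, 0, 0, 0, 1, 0, 1, 0, 1, 0, 1, 1)

Repeated division by 2 gives the digits low-to-high: 6818 = 1·2^1 + 1·2^5 + 1·2^7 + 1·2^9 + 1·2^11 + 1·2^12. Digit sequence: (0, 1, 0, 0, 0, 1, 0, 1, 0, 1, 0, 1, 1).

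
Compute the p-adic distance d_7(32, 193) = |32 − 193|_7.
d_7(32, 193) = 1/7

Step 1 — x − y = 32 − 193 = -161. Step 2 — v_7(-161) = 1 (factor: -161 = −(7^1 · 23); the sign does not affect v_p). Step 3 — |x − y|_7 = 7^{-1} = 1/7.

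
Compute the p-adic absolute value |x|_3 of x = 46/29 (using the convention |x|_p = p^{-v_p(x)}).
|46/29|_3 = 1

Step 1 — compute v_3(x) by factoring powers of 3 out of the numerator and denominator: v_3(46/29) = 0. Step 2 — apply |x|_p = p^{-v_p(x)} = 3^{0} = 1.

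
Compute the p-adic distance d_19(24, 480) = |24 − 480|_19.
d_19(24, 480) = 1/19

Step 1 — x − y = 24 − 480 = -456. Step 2 — v_19(-456) = 1 (factor: -456 = −(19^1 · 24); the sign does not affect v_p). Step 3 — |x − y|_19 = 19^{-1} = 1/19.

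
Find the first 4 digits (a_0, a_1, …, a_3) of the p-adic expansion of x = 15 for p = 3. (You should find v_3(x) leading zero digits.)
(a_0, …, a_3) = (0, 2, 1, 0)

v_3(15) = 1, so a_0 = ... = a_0 = 0. Factor out: x = 3^1 · u with u = 5 a unit in ℤ_3. Expand u iteratively via a_{v+i} = u_i mod 3, u_{i+1} = (u_i − a_{v+i})/3:
  u_0 = 5;  a_1 = 2;  u_1 = (u_0 − 2)/3 = 1
  u_1 = 1;  a_2 = 1;  u_2 = (u_1 − 1)/3 = 0
  u_2 = 0;  a_3 = 0;  u_3 = (u_2 − 0)/3 = 0
Digits: (0, 2, 1, 0).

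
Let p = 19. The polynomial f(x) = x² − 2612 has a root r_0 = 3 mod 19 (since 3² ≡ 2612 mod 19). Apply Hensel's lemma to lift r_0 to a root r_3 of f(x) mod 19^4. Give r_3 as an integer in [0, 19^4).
r_3 = 13493 (mod 130321)

Hensel's recurrence: r_{i+1} = r_i − f(r_i)·(f′(r_i))^{-1} mod 19^{i+2}, with f′(x) = 2x. Iterate:
  r_0 = 3 (mod 19)
  r_1 = 136 (mod 361)
  r_2 = 6634 (mod 6859)
  r_3 = 13493 (mod 130321)
Final: r_3 = 13493, and one checks f(r_3) ≡ 0 mod 19^4.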